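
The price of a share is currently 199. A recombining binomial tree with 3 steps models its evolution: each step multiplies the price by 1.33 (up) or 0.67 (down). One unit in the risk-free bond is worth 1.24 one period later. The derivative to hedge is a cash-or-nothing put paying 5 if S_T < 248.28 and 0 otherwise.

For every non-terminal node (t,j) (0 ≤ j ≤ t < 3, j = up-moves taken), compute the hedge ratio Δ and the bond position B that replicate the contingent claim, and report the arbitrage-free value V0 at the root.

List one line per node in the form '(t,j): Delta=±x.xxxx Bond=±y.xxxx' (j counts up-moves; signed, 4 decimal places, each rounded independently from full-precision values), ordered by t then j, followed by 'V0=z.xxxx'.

(0,0): Delta=-0.0185 Bond=4.6081
(1,0): Delta=0.0000 Bond=3.2518
(1,1): Delta=-0.0199 Bond=6.1028
(2,0): Delta=0.0000 Bond=4.0323
(2,1): Delta=0.0000 Bond=4.0323
(2,2): Delta=-0.0215 Bond=8.1256
V0=0.9332

Risk-neutral probability p* = (R−d)/(u−d) = (1.24−0.67)/(1.33−0.67) = 0.8636.
Terminal payoffs: V(3,0)=5.0000, V(3,1)=5.0000, V(3,2)=5.0000, V(3,3)=0.0000
  t=2,j=0: stock 89.3311 → up 118.8104 (V=5.0000), down 59.8518 (V=5.0000). Price 4.0323; hedge Δ=0.0000, bond B=4.0323.
  t=2,j=1: stock 177.3289 → up 235.8474 (V=5.0000), down 118.8104 (V=5.0000). Price 4.0323; hedge Δ=0.0000, bond B=4.0323.
  t=2,j=2: stock 352.0111 → up 468.1748 (V=0.0000), down 235.8474 (V=5.0000). Price 0.5499; hedge Δ=-0.0215, bond B=8.1256.
  t=1,j=0: stock 133.3300 → up 177.3289 (V=4.0323), down 89.3311 (V=4.0323). Price 3.2518; hedge Δ=0.0000, bond B=3.2518.
  t=1,j=1: stock 264.6700 → up 352.0111 (V=0.5499), down 177.3289 (V=4.0323). Price 0.8264; hedge Δ=-0.0199, bond B=6.1028.
  t=0,j=0: stock 199.0000 → up 264.6700 (V=0.8264), down 133.3300 (V=3.2518). Price 0.9332; hedge Δ=-0.0185, bond B=4.6081.
The time-0 hedge costs 0.9332, which is the no-arbitrage price.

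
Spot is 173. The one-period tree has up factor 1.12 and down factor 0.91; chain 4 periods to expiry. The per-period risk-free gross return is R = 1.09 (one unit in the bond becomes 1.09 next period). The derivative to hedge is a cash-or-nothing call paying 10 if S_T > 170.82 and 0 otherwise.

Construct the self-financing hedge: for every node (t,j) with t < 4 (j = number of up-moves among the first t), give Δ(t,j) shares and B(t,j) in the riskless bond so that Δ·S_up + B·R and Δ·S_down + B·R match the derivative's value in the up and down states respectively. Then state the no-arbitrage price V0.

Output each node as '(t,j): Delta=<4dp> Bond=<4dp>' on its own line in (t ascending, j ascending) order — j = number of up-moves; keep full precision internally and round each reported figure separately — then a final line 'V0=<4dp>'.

Under the risk-neutral measure, an up-move has probability p* = (R−d)/(u−d) = 0.8571 and values discount at R = 1.09.
Terminal values V(4,·): V(4,0)=0.0000, V(4,1)=0.0000, V(4,2)=10.0000, V(4,3)=10.0000, V(4,4)=10.0000
(3,0): S=130.3678. Δ = (V_up−V_dn)/(S_up−S_dn) = (0.0000−0.0000)/(146.0119−118.6347) = 0.0000. V = [p*·0.0000 + (1−p*)·0.0000]/1.09 = 0.0000. B = V − Δ·S = 0.0000.
(3,1): S=160.4527. Δ = (V_up−V_dn)/(S_up−S_dn) = (10.0000−0.0000)/(179.7070−146.0119) = 0.2968. V = [p*·10.0000 + (1−p*)·0.0000]/1.09 = 7.8637. B = V − Δ·S = -39.7554.
(3,2): S=197.4802. Δ = (V_up−V_dn)/(S_up−S_dn) = (10.0000−10.0000)/(221.1778−179.7070) = 0.0000. V = [p*·10.0000 + (1−p*)·10.0000]/1.09 = 9.1743. B = V − Δ·S = 9.1743.
(3,3): S=243.0525. Δ = (V_up−V_dn)/(S_up−S_dn) = (10.0000−10.0000)/(272.2188−221.1778) = 0.0000. V = [p*·10.0000 + (1−p*)·10.0000]/1.09 = 9.1743. B = V − Δ·S = 9.1743.
(2,0): S=143.2613. Δ = (V_up−V_dn)/(S_up−S_dn) = (7.8637−0.0000)/(160.4527−130.3678) = 0.2614. V = [p*·7.8637 + (1−p*)·0.0000]/1.09 = 6.1838. B = V − Δ·S = -31.2624.
(2,1): S=176.3216. Δ = (V_up−V_dn)/(S_up−S_dn) = (9.1743−7.8637)/(197.4802−160.4527) = 0.0354. V = [p*·9.1743 + (1−p*)·7.8637]/1.09 = 8.2450. B = V − Δ·S = 2.0040.
(2,2): S=217.0112. Δ = (V_up−V_dn)/(S_up−S_dn) = (9.1743−9.1743)/(243.0525−197.4802) = 0.0000. V = [p*·9.1743 + (1−p*)·9.1743]/1.09 = 8.4168. B = V − Δ·S = 8.4168.
(1,0): S=157.4300. Δ = (V_up−V_dn)/(S_up−S_dn) = (8.2450−6.1838)/(176.3216−143.2613) = 0.0623. V = [p*·8.2450 + (1−p*)·6.1838]/1.09 = 7.2941. B = V − Δ·S = -2.5214.
(1,1): S=193.7600. Δ = (V_up−V_dn)/(S_up−S_dn) = (8.4168−8.2450)/(217.0112−176.3216) = 0.0042. V = [p*·8.4168 + (1−p*)·8.2450]/1.09 = 7.6993. B = V − Δ·S = 6.8814.
(0,0): S=173.0000. Δ = (V_up−V_dn)/(S_up−S_dn) = (7.6993−7.2941)/(193.7600−157.4300) = 0.0112. V = [p*·7.6993 + (1−p*)·7.2941]/1.09 = 7.0105. B = V − Δ·S = 5.0808.
The time-0 hedge costs 7.0105, which is the no-arbitrage price.

(0,0): Delta=0.0112 Bond=5.0808
(1,0): Delta=0.0623 Bond=-2.5214
(1,1): Delta=0.0042 Bond=6.8814
(2,0): Delta=0.2614 Bond=-31.2624
(2,1): Delta=0.0354 Bond=2.0040
(2,2): Delta=0.0000 Bond=8.4168
(3,0): Delta=0.0000 Bond=0.0000
(3,1): Delta=0.2968 Bond=-39.7554
(3,2): Delta=0.0000 Bond=9.1743
(3,3): Delta=0.0000 Bond=9.1743
V0=7.0105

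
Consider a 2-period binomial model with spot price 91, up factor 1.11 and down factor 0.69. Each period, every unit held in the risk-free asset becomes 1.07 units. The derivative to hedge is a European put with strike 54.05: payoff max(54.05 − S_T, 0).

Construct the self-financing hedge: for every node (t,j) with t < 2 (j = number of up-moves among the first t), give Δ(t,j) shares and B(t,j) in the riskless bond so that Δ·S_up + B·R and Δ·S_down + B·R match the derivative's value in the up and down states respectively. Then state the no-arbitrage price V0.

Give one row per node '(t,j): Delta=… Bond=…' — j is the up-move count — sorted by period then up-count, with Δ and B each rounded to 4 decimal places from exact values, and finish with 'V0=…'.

(0,0): Delta=-0.0250 Bond=2.3578
(1,0): Delta=-0.4067 Bond=26.4901
(1,1): Delta=0.0000 Bond=0.0000
V0=0.0850

Since d<R<u, set p* = (R−d)/(u−d) = 0.9048; price each node as the discounted p*-expectation of its children.
Terminal values V(2,·): V(2,0)=10.7249, V(2,1)=0.0000, V(2,2)=0.0000
Node (1,0) S=62.7900: V=(p*·0.0000+(1−p*)·10.7249)/1.07=0.9546; Δ=(0.0000−10.7249)/(69.6969−43.3251)=-0.4067; B=V−Δ·S=26.4901
Node (1,1) S=101.0100: V=(p*·0.0000+(1−p*)·0.0000)/1.07=0.0000; Δ=(0.0000−0.0000)/(112.1211−69.6969)=0.0000; B=V−Δ·S=0.0000
Node (0,0) S=91.0000: V=(p*·0.0000+(1−p*)·0.9546)/1.07=0.0850; Δ=(0.0000−0.9546)/(101.0100−62.7900)=-0.0250; B=V−Δ·S=2.3578
The time-0 hedge costs 0.0850, which is the no-arbitrage price.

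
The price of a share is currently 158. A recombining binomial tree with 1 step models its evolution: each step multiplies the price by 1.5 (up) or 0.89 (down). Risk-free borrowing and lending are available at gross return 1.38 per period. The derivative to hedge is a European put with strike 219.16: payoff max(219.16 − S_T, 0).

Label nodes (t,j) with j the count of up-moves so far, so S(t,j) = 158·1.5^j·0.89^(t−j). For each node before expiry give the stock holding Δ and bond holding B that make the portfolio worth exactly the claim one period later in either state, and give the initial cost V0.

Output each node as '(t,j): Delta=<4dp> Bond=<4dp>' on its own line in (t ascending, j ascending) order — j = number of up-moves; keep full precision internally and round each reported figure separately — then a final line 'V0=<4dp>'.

The replicating-portfolio and risk-neutral prices coincide; use p* = (1.38−0.89)/(1.5−0.89) = 0.8033 for the latter.
Terminal values V(1,·): V(1,0)=78.5400, V(1,1)=0.0000
  t=0,j=0: stock 158.0000 → up 237.0000 (V=0.0000), down 140.6200 (V=78.5400). Price 11.1960; hedge Δ=-0.8149, bond B=139.9501.
Root portfolio cost Δ·158+B reproduces V0=11.1960.

(0,0): Delta=-0.8149 Bond=139.9501
V0=11.1960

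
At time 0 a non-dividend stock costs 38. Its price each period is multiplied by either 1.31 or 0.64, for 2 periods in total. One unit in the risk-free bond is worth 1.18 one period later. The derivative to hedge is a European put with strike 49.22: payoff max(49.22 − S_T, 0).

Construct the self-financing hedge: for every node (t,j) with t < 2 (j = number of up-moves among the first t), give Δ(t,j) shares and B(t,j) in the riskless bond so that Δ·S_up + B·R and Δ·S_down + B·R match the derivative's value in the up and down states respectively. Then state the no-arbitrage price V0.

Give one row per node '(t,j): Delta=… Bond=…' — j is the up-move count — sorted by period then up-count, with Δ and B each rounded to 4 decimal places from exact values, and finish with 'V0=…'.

No-arbitrage ⇒ martingale measure with p* = (R−d)/(u−d) = 0.8060.
Terminal payoffs: V(2,0)=33.6552, V(2,1)=17.3608, V(2,2)=0.0000
Node (1,0) S=24.3200: V=(p*·17.3608+(1−p*)·33.6552)/1.18=17.3919; Δ=(17.3608−33.6552)/(31.8592−15.5648)=-1.0000; B=V−Δ·S=41.7119
Node (1,1) S=49.7800: V=(p*·0.0000+(1−p*)·17.3608)/1.18=2.8547; Δ=(0.0000−17.3608)/(65.2118−31.8592)=-0.5205; B=V−Δ·S=28.7663
Node (0,0) S=38.0000: V=(p*·2.8547+(1−p*)·17.3919)/1.18=4.8096; Δ=(2.8547−17.3919)/(49.7800−24.3200)=-0.5710; B=V−Δ·S=26.5069
Check: Δ(0,0)·S0 + B(0,0) = 4.8096 = V0.

(0,0): Delta=-0.5710 Bond=26.5069
(1,0): Delta=-1.0000 Bond=41.7119
(1,1): Delta=-0.5205 Bond=28.7663
V0=4.8096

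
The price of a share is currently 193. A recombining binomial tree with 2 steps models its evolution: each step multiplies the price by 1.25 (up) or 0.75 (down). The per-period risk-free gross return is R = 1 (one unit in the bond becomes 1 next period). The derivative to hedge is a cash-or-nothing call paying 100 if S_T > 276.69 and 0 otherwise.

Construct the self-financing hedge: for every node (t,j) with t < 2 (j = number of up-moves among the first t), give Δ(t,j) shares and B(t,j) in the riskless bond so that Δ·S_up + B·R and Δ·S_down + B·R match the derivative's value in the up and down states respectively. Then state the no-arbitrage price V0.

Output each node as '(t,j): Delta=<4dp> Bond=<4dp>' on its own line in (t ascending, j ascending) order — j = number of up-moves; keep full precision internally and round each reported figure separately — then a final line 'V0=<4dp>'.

(0,0): Delta=0.5181 Bond=-75.0000
(1,0): Delta=0.0000 Bond=0.0000
(1,1): Delta=0.8290 Bond=-150.0000
V0=25.0000

No-arbitrage ⇒ martingale measure with p* = (R−d)/(u−d) = 0.5000.
Payoff layer (t=2): V(2,0)=0.0000, V(2,1)=0.0000, V(2,2)=100.0000
  t=1,j=0: stock 144.7500 → up 180.9375 (V=0.0000), down 108.5625 (V=0.0000). Price 0.0000; hedge Δ=0.0000, bond B=0.0000.
  t=1,j=1: stock 241.2500 → up 301.5625 (V=100.0000), down 180.9375 (V=0.0000). Price 50.0000; hedge Δ=0.8290, bond B=-150.0000.
  t=0,j=0: stock 193.0000 → up 241.2500 (V=50.0000), down 144.7500 (V=0.0000). Price 25.0000; hedge Δ=0.5181, bond B=-75.0000.
Check: Δ(0,0)·S0 + B(0,0) = 25.0000 = V0.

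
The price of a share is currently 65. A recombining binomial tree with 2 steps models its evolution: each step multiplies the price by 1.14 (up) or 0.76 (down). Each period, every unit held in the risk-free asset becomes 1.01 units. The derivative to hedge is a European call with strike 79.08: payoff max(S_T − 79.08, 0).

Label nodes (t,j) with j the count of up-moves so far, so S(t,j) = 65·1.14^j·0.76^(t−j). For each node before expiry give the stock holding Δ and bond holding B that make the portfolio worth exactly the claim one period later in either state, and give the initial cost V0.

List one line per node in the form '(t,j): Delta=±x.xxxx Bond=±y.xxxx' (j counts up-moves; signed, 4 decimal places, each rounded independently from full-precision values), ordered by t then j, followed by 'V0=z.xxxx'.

Since d<R<u, set p* = (R−d)/(u−d) = 0.6579; price each node as the discounted p*-expectation of its children.
Terminal values V(2,·): V(2,0)=0.0000, V(2,1)=0.0000, V(2,2)=5.3940
  t=1,j=0: stock 49.4000 → up 56.3160 (V=0.0000), down 37.5440 (V=0.0000). Price 0.0000; hedge Δ=0.0000, bond B=0.0000.
  t=1,j=1: stock 74.1000 → up 84.4740 (V=5.3940), down 56.3160 (V=0.0000). Price 3.5135; hedge Δ=0.1916, bond B=-10.6812.
  t=0,j=0: stock 65.0000 → up 74.1000 (V=3.5135), down 49.4000 (V=0.0000). Price 2.2887; hedge Δ=0.1422, bond B=-6.9575.
Each (Δ,B) replicates both successor values, so the strategy is self-financing and V0 is arbitrage-free.

(0,0): Delta=0.1422 Bond=-6.9575
(1,0): Delta=0.0000 Bond=0.0000
(1,1): Delta=0.1916 Bond=-10.6812
V0=2.2887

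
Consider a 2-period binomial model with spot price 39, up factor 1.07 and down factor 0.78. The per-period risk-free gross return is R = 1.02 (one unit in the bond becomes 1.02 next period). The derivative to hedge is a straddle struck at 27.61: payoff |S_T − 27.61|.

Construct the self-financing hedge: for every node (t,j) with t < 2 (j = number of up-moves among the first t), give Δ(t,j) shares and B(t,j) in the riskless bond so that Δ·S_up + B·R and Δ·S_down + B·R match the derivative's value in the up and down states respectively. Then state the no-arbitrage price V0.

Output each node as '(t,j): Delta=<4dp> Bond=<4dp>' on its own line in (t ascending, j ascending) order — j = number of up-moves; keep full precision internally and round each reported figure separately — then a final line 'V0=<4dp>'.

(0,0): Delta=0.8840 Bond=-21.7901
(1,0): Delta=0.1198 Bond=1.0191
(1,1): Delta=1.0000 Bond=-27.0686
V0=12.6840

The replicating-portfolio and risk-neutral prices coincide; use p* = (1.02−0.78)/(1.07−0.78) = 0.8276 for the latter.
Payoff layer (t=2): V(2,0)=3.8824, V(2,1)=4.9394, V(2,2)=17.0411
(1,0): S=30.4200. Δ = (V_up−V_dn)/(S_up−S_dn) = (4.9394−3.8824)/(32.5494−23.7276) = 0.1198. V = [p*·4.9394 + (1−p*)·3.8824]/1.02 = 4.6639. B = V − Δ·S = 1.0191.
(1,1): S=41.7300. Δ = (V_up−V_dn)/(S_up−S_dn) = (17.0411−4.9394)/(44.6511−32.5494) = 1.0000. V = [p*·17.0411 + (1−p*)·4.9394]/1.02 = 14.6614. B = V − Δ·S = -27.0686.
(0,0): S=39.0000. Δ = (V_up−V_dn)/(S_up−S_dn) = (14.6614−4.6639)/(41.7300−30.4200) = 0.8840. V = [p*·14.6614 + (1−p*)·4.6639]/1.02 = 12.6840. B = V − Δ·S = -21.7901.
Each (Δ,B) replicates both successor values, so the strategy is self-financing and V0 is arbitrage-free.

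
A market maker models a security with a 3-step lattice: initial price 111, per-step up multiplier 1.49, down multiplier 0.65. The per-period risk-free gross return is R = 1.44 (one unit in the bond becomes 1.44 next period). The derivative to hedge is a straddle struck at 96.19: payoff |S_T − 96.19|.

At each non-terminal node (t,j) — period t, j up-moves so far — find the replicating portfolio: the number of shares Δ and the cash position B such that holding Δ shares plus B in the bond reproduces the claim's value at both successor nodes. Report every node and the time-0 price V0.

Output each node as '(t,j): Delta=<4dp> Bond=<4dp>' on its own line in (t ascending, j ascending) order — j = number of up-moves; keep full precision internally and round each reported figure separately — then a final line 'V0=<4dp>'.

The replicating-portfolio and risk-neutral prices coincide; use p* = (1.44−0.65)/(1.49−0.65) = 0.9405 for the latter.
Payoff layer (t=3): V(3,0)=65.7066, V(3,1)=26.3127, V(3,2)=63.9902, V(3,3)=270.9923
(2,0): S=46.8975. Δ = (V_up−V_dn)/(S_up−S_dn) = (26.3127−65.7066)/(69.8773−30.4834) = -1.0000. V = [p*·26.3127 + (1−p*)·65.7066]/1.44 = 19.9011. B = V − Δ·S = 66.7986.
(2,1): S=107.5035. Δ = (V_up−V_dn)/(S_up−S_dn) = (63.9902−26.3127)/(160.1802−69.8773) = 0.4172. V = [p*·63.9902 + (1−p*)·26.3127]/1.44 = 42.8802. B = V − Δ·S = -1.9739.
(2,2): S=246.4311. Δ = (V_up−V_dn)/(S_up−S_dn) = (270.9923−63.9902)/(367.1823−160.1802) = 1.0000. V = [p*·270.9923 + (1−p*)·63.9902]/1.44 = 179.6325. B = V − Δ·S = -66.7986.
(1,0): S=72.1500. Δ = (V_up−V_dn)/(S_up−S_dn) = (42.8802−19.9011)/(107.5035−46.8975) = 0.3792. V = [p*·42.8802 + (1−p*)·19.9011]/1.44 = 28.8281. B = V − Δ·S = 1.4720.
(1,1): S=165.3900. Δ = (V_up−V_dn)/(S_up−S_dn) = (179.6325−42.8802)/(246.4311−107.5035) = 0.9843. V = [p*·179.6325 + (1−p*)·42.8802]/1.44 = 119.0920. B = V − Δ·S = -43.7083.
(0,0): S=111.0000. Δ = (V_up−V_dn)/(S_up−S_dn) = (119.0920−28.8281)/(165.3900−72.1500) = 0.9681. V = [p*·119.0920 + (1−p*)·28.8281]/1.44 = 78.9716. B = V − Δ·S = -28.4854.
Each (Δ,B) replicates both successor values, so the strategy is self-financing and V0 is arbitrage-free.

(0,0): Delta=0.9681 Bond=-28.4854
(1,0): Delta=0.3792 Bond=1.4720
(1,1): Delta=0.9843 Bond=-43.7083
(2,0): Delta=-1.0000 Bond=66.7986
(2,1): Delta=0.4172 Bond=-1.9739
(2,2): Delta=1.0000 Bond=-66.7986
V0=78.9716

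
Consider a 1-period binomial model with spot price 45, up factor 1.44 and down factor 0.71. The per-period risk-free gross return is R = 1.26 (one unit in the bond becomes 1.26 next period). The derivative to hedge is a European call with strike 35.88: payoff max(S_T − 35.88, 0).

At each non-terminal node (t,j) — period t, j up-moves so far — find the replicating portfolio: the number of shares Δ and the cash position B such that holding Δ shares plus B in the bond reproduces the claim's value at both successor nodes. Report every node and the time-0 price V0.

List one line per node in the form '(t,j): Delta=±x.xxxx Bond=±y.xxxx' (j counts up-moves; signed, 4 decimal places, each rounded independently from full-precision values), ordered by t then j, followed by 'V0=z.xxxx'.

Since d<R<u, set p* = (R−d)/(u−d) = 0.7534; price each node as the discounted p*-expectation of its children.
Payoff layer (t=1): V(1,0)=0.0000, V(1,1)=28.9200
  t=0,j=0: stock 45.0000 → up 64.8000 (V=28.9200), down 31.9500 (V=0.0000). Price 17.2929; hedge Δ=0.8804, bond B=-22.3235.
Root portfolio cost Δ·45+B reproduces V0=17.2929.

(0,0): Delta=0.8804 Bond=-22.3235
V0=17.2929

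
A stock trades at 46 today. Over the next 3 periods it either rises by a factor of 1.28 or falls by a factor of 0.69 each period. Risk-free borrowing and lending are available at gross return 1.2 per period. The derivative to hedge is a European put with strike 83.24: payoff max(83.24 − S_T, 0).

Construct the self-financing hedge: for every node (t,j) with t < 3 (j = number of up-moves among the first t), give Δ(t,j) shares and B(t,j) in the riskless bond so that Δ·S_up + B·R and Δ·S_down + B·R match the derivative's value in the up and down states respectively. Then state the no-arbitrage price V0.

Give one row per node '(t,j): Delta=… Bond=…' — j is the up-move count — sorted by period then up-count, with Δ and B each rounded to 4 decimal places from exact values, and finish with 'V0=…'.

Risk-neutral probability p* = (R−d)/(u−d) = (1.2−0.69)/(1.28−0.69) = 0.8644.
Terminal payoffs: V(3,0)=68.1286, V(3,1)=55.2072, V(3,2)=31.2372, V(3,3)=0.0000
  t=2,j=0: stock 21.9006 → up 28.0328 (V=55.2072), down 15.1114 (V=68.1286). Price 47.4661; hedge Δ=-1.0000, bond B=69.3667.
  t=2,j=1: stock 40.6272 → up 52.0028 (V=31.2372), down 28.0328 (V=55.2072). Price 28.7395; hedge Δ=-1.0000, bond B=69.3667.
  t=2,j=2: stock 75.3664 → up 96.4690 (V=0.0000), down 52.0028 (V=31.2372). Price 3.5296; hedge Δ=-0.7025, bond B=56.4740.
  t=1,j=0: stock 31.7400 → up 40.6272 (V=28.7395), down 21.9006 (V=47.4661). Price 26.0656; hedge Δ=-1.0000, bond B=57.8056.
  t=1,j=1: stock 58.8800 → up 75.3664 (V=3.5296), down 40.6272 (V=28.7395). Price 5.7899; hedge Δ=-0.7257, bond B=48.5185.
  t=0,j=0: stock 46.0000 → up 58.8800 (V=5.7899), down 31.7400 (V=26.0656). Price 7.1160; hedge Δ=-0.7471, bond B=41.4814.
Root portfolio cost Δ·46+B reproduces V0=7.1160.

(0,0): Delta=-0.7471 Bond=41.4814
(1,0): Delta=-1.0000 Bond=57.8056
(1,1): Delta=-0.7257 Bond=48.5185
(2,0): Delta=-1.0000 Bond=69.3667
(2,1): Delta=-1.0000 Bond=69.3667
(2,2): Delta=-0.7025 Bond=56.4740
V0=7.1160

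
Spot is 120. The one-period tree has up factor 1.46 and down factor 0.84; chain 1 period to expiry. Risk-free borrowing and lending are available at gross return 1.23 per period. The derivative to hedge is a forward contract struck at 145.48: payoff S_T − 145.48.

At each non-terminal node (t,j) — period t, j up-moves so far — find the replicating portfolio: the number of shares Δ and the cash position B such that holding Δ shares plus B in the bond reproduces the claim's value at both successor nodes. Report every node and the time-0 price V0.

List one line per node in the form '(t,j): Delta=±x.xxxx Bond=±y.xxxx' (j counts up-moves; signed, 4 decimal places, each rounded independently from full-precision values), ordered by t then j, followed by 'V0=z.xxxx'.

(0,0): Delta=1.0000 Bond=-118.2764
V0=1.7236

The replicating-portfolio and risk-neutral prices coincide; use p* = (1.23−0.84)/(1.46−0.84) = 0.6290 for the latter.
Terminal values V(1,·): V(1,0)=-44.6800, V(1,1)=29.7200
(0,0): S=120.0000. Δ = (V_up−V_dn)/(S_up−S_dn) = (29.7200−-44.6800)/(175.2000−100.8000) = 1.0000. V = [p*·29.7200 + (1−p*)·-44.6800]/1.23 = 1.7236. B = V − Δ·S = -118.2764.
Self-financing check: at every node Δ·S+B equals the discounted successor values.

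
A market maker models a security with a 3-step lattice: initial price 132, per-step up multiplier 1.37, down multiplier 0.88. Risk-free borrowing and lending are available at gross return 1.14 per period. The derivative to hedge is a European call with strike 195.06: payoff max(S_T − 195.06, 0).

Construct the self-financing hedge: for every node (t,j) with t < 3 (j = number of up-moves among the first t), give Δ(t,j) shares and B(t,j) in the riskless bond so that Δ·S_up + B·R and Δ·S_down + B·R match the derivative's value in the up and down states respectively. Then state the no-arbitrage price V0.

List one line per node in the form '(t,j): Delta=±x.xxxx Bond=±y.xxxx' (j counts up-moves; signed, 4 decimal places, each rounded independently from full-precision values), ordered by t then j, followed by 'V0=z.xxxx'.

Risk-neutral probability p* = (R−d)/(u−d) = (1.14−0.88)/(1.37−0.88) = 0.5306.
At expiry t=3: V(3,0)=0.0000, V(3,1)=0.0000, V(3,2)=22.9607, V(3,3)=144.3586
(2,0): S=102.2208. Δ = (V_up−V_dn)/(S_up−S_dn) = (0.0000−0.0000)/(140.0425−89.9543) = 0.0000. V = [p*·0.0000 + (1−p*)·0.0000]/1.14 = 0.0000. B = V − Δ·S = 0.0000.
(2,1): S=159.1392. Δ = (V_up−V_dn)/(S_up−S_dn) = (22.9607−0.0000)/(218.0207−140.0425) = 0.2945. V = [p*·22.9607 + (1−p*)·0.0000]/1.14 = 10.6870. B = V − Δ·S = -36.1715.
(2,2): S=247.7508. Δ = (V_up−V_dn)/(S_up−S_dn) = (144.3586−22.9607)/(339.4186−218.0207) = 1.0000. V = [p*·144.3586 + (1−p*)·22.9607]/1.14 = 76.6455. B = V − Δ·S = -171.1053.
(1,0): S=116.1600. Δ = (V_up−V_dn)/(S_up−S_dn) = (10.6870−0.0000)/(159.1392−102.2208) = 0.1878. V = [p*·10.6870 + (1−p*)·0.0000]/1.14 = 4.9743. B = V − Δ·S = -16.8360.
(1,1): S=180.8400. Δ = (V_up−V_dn)/(S_up−S_dn) = (76.6455−10.6870)/(247.7508−159.1392) = 0.7444. V = [p*·76.6455 + (1−p*)·10.6870]/1.14 = 40.0749. B = V − Δ·S = -94.5342.
(0,0): S=132.0000. Δ = (V_up−V_dn)/(S_up−S_dn) = (40.0749−4.9743)/(180.8400−116.1600) = 0.5427. V = [p*·40.0749 + (1−p*)·4.9743]/1.14 = 20.7010. B = V − Δ·S = -50.9330.
The time-0 hedge costs 20.7010, which is the no-arbitrage price.

(0,0): Delta=0.5427 Bond=-50.9330
(1,0): Delta=0.1878 Bond=-16.8360
(1,1): Delta=0.7444 Bond=-94.5342
(2,0): Delta=0.0000 Bond=0.0000
(2,1): Delta=0.2945 Bond=-36.1715
(2,2): Delta=1.0000 Bond=-171.1053
V0=20.7010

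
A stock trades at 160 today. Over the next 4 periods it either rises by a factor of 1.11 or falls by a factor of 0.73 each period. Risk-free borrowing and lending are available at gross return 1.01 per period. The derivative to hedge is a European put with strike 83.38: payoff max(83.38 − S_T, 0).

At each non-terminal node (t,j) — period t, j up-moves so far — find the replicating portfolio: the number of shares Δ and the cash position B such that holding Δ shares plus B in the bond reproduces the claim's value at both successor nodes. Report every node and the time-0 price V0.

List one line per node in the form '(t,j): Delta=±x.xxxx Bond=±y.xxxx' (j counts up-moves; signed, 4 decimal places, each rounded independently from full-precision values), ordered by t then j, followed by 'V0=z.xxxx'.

(0,0): Delta=-0.0418 Bond=7.6011
(1,0): Delta=-0.1586 Bond=21.3169
(1,1): Delta=-0.0144 Bond=2.8058
(2,0): Delta=-0.5120 Bond=51.6621
(2,1): Delta=-0.0756 Bond=10.7687
(2,2): Delta=0.0000 Bond=0.0000
(3,0): Delta=-1.0000 Bond=82.5545
(3,1): Delta=-0.3974 Bond=41.3302
(3,2): Delta=0.0000 Bond=0.0000
(3,3): Delta=0.0000 Bond=0.0000
V0=0.9125

The replicating-portfolio and risk-neutral prices coincide; use p* = (1.01−0.73)/(1.11−0.73) = 0.7368 for the latter.
At expiry t=4: V(4,0)=37.9428, V(4,1)=14.2906, V(4,2)=0.0000, V(4,3)=0.0000, V(4,4)=0.0000
  t=3,j=0: stock 62.2427 → up 69.0894 (V=14.2906), down 45.4372 (V=37.9428). Price 20.3117; hedge Δ=-1.0000, bond B=82.5545.
  t=3,j=1: stock 94.6430 → up 105.0538 (V=0.0000), down 69.0894 (V=14.2906). Price 3.7234; hedge Δ=-0.3974, bond B=41.3302.
  t=3,j=2: stock 143.9093 → up 159.7393 (V=0.0000), down 105.0538 (V=0.0000). Price 0.0000; hedge Δ=0.0000, bond B=0.0000.
  t=3,j=3: stock 218.8210 → up 242.8913 (V=0.0000), down 159.7393 (V=0.0000). Price 0.0000; hedge Δ=0.0000, bond B=0.0000.
  t=2,j=0: stock 85.2640 → up 94.6430 (V=3.7234), down 62.2427 (V=20.3117). Price 8.0087; hedge Δ=-0.5120, bond B=51.6621.
  t=2,j=1: stock 129.6480 → up 143.9093 (V=0.0000), down 94.6430 (V=3.7234). Price 0.9702; hedge Δ=-0.0756, bond B=10.7687.
  t=2,j=2: stock 197.1360 → up 218.8210 (V=0.0000), down 143.9093 (V=0.0000). Price 0.0000; hedge Δ=0.0000, bond B=0.0000.
  t=1,j=0: stock 116.8000 → up 129.6480 (V=0.9702), down 85.2640 (V=8.0087). Price 2.7945; hedge Δ=-0.1586, bond B=21.3169.
  t=1,j=1: stock 177.6000 → up 197.1360 (V=0.0000), down 129.6480 (V=0.9702). Price 0.2528; hedge Δ=-0.0144, bond B=2.8058.
  t=0,j=0: stock 160.0000 → up 177.6000 (V=0.2528), down 116.8000 (V=2.7945). Price 0.9125; hedge Δ=-0.0418, bond B=7.6011.
Each (Δ,B) replicates both successor values, so the strategy is self-financing and V0 is arbitrage-free.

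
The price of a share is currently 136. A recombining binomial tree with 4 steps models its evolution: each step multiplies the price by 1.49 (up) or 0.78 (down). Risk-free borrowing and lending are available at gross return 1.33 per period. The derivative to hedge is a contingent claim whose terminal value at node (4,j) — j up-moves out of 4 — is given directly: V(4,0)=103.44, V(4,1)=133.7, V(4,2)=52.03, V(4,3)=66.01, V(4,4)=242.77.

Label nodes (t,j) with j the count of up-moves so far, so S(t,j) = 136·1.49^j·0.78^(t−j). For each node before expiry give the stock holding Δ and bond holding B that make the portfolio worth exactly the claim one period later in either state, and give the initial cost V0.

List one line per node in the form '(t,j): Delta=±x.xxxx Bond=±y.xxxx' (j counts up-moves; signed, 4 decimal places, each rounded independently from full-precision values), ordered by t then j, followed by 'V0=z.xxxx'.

No-arbitrage ⇒ martingale measure with p* = (R−d)/(u−d) = 0.7746.
Terminal values V(4,·): V(4,0)=103.4400, V(4,1)=133.7000, V(4,2)=52.0300, V(4,3)=66.0100, V(4,4)=242.7700
Node (3,0) S=64.5391: V=(p*·133.7000+(1−p*)·103.4400)/1.33=95.3991; Δ=(133.7000−103.4400)/(96.1632−50.3405)=0.6604; B=V−Δ·S=52.7794
Node (3,1) S=123.2862: V=(p*·52.0300+(1−p*)·133.7000)/1.33=52.9583; Δ=(52.0300−133.7000)/(183.6964−96.1632)=-0.9330; B=V−Δ·S=167.9864
Node (3,2) S=235.5082: V=(p*·66.0100+(1−p*)·52.0300)/1.33=47.2628; Δ=(66.0100−52.0300)/(350.9072−183.6964)=0.0836; B=V−Δ·S=27.5727
Node (3,3) S=449.8811: V=(p*·242.7700+(1−p*)·66.0100)/1.33=152.5840; Δ=(242.7700−66.0100)/(670.3228−350.9072)=0.5534; B=V−Δ·S=-96.3737
Node (2,0) S=82.7424: V=(p*·52.9583+(1−p*)·95.3991)/1.33=47.0093; Δ=(52.9583−95.3991)/(123.2862−64.5391)=-0.7224; B=V−Δ·S=106.7852
Node (2,1) S=158.0592: V=(p*·47.2628+(1−p*)·52.9583)/1.33=36.5010; Δ=(47.2628−52.9583)/(235.5082−123.2862)=-0.0508; B=V−Δ·S=44.5227
Node (2,2) S=301.9336: V=(p*·152.5840+(1−p*)·47.2628)/1.33=96.8795; Δ=(152.5840−47.2628)/(449.8811−235.5082)=0.4913; B=V−Δ·S=-51.4602
Node (1,0) S=106.0800: V=(p*·36.5010+(1−p*)·47.0093)/1.33=29.2249; Δ=(36.5010−47.0093)/(158.0592−82.7424)=-0.1395; B=V−Δ·S=44.0253
Node (1,1) S=202.6400: V=(p*·96.8795+(1−p*)·36.5010)/1.33=62.6113; Δ=(96.8795−36.5010)/(301.9336−158.0592)=0.4197; B=V−Δ·S=-22.4288
Node (0,0) S=136.0000: V=(p*·62.6113+(1−p*)·29.2249)/1.33=41.4193; Δ=(62.6113−29.2249)/(202.6400−106.0800)=0.3458; B=V−Δ·S=-5.6039
Check: Δ(0,0)·S0 + B(0,0) = 41.4193 = V0.

(0,0): Delta=0.3458 Bond=-5.6039
(1,0): Delta=-0.1395 Bond=44.0253
(1,1): Delta=0.4197 Bond=-22.4288
(2,0): Delta=-0.7224 Bond=106.7852
(2,1): Delta=-0.0508 Bond=44.5227
(2,2): Delta=0.4913 Bond=-51.4602
(3,0): Delta=0.6604 Bond=52.7794
(3,1): Delta=-0.9330 Bond=167.9864
(3,2): Delta=0.0836 Bond=27.5727
(3,3): Delta=0.5534 Bond=-96.3737
V0=41.4193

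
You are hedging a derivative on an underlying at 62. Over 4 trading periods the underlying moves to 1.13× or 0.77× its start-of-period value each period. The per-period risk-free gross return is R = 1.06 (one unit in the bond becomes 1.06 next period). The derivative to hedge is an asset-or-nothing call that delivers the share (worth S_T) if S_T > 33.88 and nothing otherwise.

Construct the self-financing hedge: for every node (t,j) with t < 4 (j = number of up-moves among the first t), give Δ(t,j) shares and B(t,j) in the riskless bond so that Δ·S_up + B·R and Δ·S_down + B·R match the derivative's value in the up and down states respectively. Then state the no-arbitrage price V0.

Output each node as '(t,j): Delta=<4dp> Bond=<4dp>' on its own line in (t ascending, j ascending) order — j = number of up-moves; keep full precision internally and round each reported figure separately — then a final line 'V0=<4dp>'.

(0,0): Delta=1.1071 Bond=-7.2661
(1,0): Delta=1.4989 Bond=-26.4072
(1,1): Delta=1.0427 Bond=-3.1871
(2,0): Delta=2.6955 Bond=-71.9784
(2,1): Delta=1.3021 Bond=-17.3741
(2,2): Delta=1.0000 Bond=0.0000
(3,0): Delta=0.0000 Bond=0.0000
(3,1): Delta=3.1389 Bond=-94.7136
(3,2): Delta=1.0000 Bond=0.0000
(3,3): Delta=1.0000 Bond=0.0000
V0=61.3752

Risk-neutral probability p* = (R−d)/(u−d) = (1.06−0.77)/(1.13−0.77) = 0.8056.
Terminal values V(4,·): V(4,0)=0.0000, V(4,1)=0.0000, V(4,2)=46.9386, V(4,3)=68.8839, V(4,4)=101.0894
(3,0): S=28.3050. Δ = (V_up−V_dn)/(S_up−S_dn) = (0.0000−0.0000)/(31.9847−21.7949) = 0.0000. V = [p*·0.0000 + (1−p*)·0.0000]/1.06 = 0.0000. B = V − Δ·S = 0.0000.
(3,1): S=41.5386. Δ = (V_up−V_dn)/(S_up−S_dn) = (46.9386−0.0000)/(46.9386−31.9847) = 3.1389. V = [p*·46.9386 + (1−p*)·0.0000]/1.06 = 35.6714. B = V − Δ·S = -94.7136.
(3,2): S=60.9592. Δ = (V_up−V_dn)/(S_up−S_dn) = (68.8839−46.9386)/(68.8839−46.9386) = 1.0000. V = [p*·68.8839 + (1−p*)·46.9386]/1.06 = 60.9592. B = V − Δ·S = 0.0000.
(3,3): S=89.4596. Δ = (V_up−V_dn)/(S_up−S_dn) = (101.0894−68.8839)/(101.0894−68.8839) = 1.0000. V = [p*·101.0894 + (1−p*)·68.8839]/1.06 = 89.4596. B = V − Δ·S = 0.0000.
(2,0): S=36.7598. Δ = (V_up−V_dn)/(S_up−S_dn) = (35.6714−0.0000)/(41.5386−28.3050) = 2.6955. V = [p*·35.6714 + (1−p*)·0.0000]/1.06 = 27.1087. B = V − Δ·S = -71.9784.
(2,1): S=53.9462. Δ = (V_up−V_dn)/(S_up−S_dn) = (60.9592−35.6714)/(60.9592−41.5386) = 1.3021. V = [p*·60.9592 + (1−p*)·35.6714]/1.06 = 52.8699. B = V − Δ·S = -17.3741.
(2,2): S=79.1678. Δ = (V_up−V_dn)/(S_up−S_dn) = (89.4596−60.9592)/(89.4596−60.9592) = 1.0000. V = [p*·89.4596 + (1−p*)·60.9592]/1.06 = 79.1678. B = V − Δ·S = 0.0000.
(1,0): S=47.7400. Δ = (V_up−V_dn)/(S_up−S_dn) = (52.8699−27.1087)/(53.9462−36.7598) = 1.4989. V = [p*·52.8699 + (1−p*)·27.1087]/1.06 = 45.1517. B = V − Δ·S = -26.4072.
(1,1): S=70.0600. Δ = (V_up−V_dn)/(S_up−S_dn) = (79.1678−52.8699)/(79.1678−53.9462) = 1.0427. V = [p*·79.1678 + (1−p*)·52.8699]/1.06 = 69.8626. B = V − Δ·S = -3.1871.
(0,0): S=62.0000. Δ = (V_up−V_dn)/(S_up−S_dn) = (69.8626−45.1517)/(70.0600−47.7400) = 1.1071. V = [p*·69.8626 + (1−p*)·45.1517]/1.06 = 61.3752. B = V − Δ·S = -7.2661.
Check: Δ(0,0)·S0 + B(0,0) = 61.3752 = V0.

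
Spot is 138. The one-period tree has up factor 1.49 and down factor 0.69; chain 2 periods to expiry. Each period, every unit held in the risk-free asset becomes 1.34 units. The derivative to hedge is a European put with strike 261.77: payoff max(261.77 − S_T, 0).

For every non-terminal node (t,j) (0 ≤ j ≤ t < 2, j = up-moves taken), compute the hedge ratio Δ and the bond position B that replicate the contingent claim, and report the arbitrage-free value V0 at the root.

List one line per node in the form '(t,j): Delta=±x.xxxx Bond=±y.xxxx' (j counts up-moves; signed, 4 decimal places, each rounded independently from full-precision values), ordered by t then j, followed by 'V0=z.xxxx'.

No-arbitrage ⇒ martingale measure with p* = (R−d)/(u−d) = 0.8125.
At expiry t=2: V(2,0)=196.0682, V(2,1)=119.8922, V(2,2)=0.0000
  t=1,j=0: stock 95.2200 → up 141.8778 (V=119.8922), down 65.7018 (V=196.0682). Price 100.1307; hedge Δ=-1.0000, bond B=195.3507.
  t=1,j=1: stock 205.6200 → up 306.3738 (V=0.0000), down 141.8778 (V=119.8922). Price 16.7760; hedge Δ=-0.7288, bond B=166.6412.
  t=0,j=0: stock 138.0000 → up 205.6200 (V=16.7760), down 95.2200 (V=100.1307). Price 24.1828; hedge Δ=-0.7550, bond B=128.3763.
Each (Δ,B) replicates both successor values, so the strategy is self-financing and V0 is arbitrage-free.

(0,0): Delta=-0.7550 Bond=128.3763
(1,0): Delta=-1.0000 Bond=195.3507
(1,1): Delta=-0.7288 Bond=166.6412
V0=24.1828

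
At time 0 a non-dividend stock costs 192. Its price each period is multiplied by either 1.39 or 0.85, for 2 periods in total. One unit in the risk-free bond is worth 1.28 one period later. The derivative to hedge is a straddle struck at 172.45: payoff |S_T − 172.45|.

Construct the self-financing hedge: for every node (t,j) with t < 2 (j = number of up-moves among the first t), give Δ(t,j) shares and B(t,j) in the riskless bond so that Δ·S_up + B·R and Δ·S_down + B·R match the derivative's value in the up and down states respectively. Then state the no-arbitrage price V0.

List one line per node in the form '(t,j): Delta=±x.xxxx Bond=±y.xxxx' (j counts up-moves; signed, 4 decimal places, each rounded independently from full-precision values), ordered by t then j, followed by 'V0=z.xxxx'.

(0,0): Delta=0.8965 Bond=-83.6654
(1,0): Delta=0.2345 Bond=0.9352
(1,1): Delta=1.0000 Bond=-134.7266
V0=88.4534

Risk-neutral probability p* = (R−d)/(u−d) = (1.28−0.85)/(1.39−0.85) = 0.7963.
Payoff layer (t=2): V(2,0)=33.7300, V(2,1)=54.3980, V(2,2)=198.5132
Node (1,0) S=163.2000: V=(p*·54.3980+(1−p*)·33.7300)/1.28=39.2093; Δ=(54.3980−33.7300)/(226.8480−138.7200)=0.2345; B=V−Δ·S=0.9352
Node (1,1) S=266.8800: V=(p*·198.5132+(1−p*)·54.3980)/1.28=132.1534; Δ=(198.5132−54.3980)/(370.9632−226.8480)=1.0000; B=V−Δ·S=-134.7266
Node (0,0) S=192.0000: V=(p*·132.1534+(1−p*)·39.2093)/1.28=88.4534; Δ=(132.1534−39.2093)/(266.8800−163.2000)=0.8965; B=V−Δ·S=-83.6654
Root portfolio cost Δ·192+B reproduces V0=88.4534.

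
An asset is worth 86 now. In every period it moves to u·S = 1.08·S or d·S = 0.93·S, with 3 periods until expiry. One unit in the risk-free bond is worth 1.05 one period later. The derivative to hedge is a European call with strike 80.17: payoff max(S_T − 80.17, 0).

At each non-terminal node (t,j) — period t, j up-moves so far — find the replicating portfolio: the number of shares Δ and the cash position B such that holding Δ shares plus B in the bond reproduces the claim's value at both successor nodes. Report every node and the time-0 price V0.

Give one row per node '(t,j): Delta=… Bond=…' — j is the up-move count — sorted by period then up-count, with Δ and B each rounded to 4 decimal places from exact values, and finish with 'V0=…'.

Risk-neutral probability p* = (R−d)/(u−d) = (1.05−0.93)/(1.08−0.93) = 0.8000.
Payoff layer (t=3): V(3,0)=0.0000, V(3,1)=0.1619, V(3,2)=13.1187, V(3,3)=28.1652
Node (2,0) S=74.3814: V=(p*·0.1619+(1−p*)·0.0000)/1.05=0.1234; Δ=(0.1619−0.0000)/(80.3319−69.1747)=0.0145; B=V−Δ·S=-0.9561
Node (2,1) S=86.3784: V=(p*·13.1187+(1−p*)·0.1619)/1.05=10.0260; Δ=(13.1187−0.1619)/(93.2887−80.3319)=1.0000; B=V−Δ·S=-76.3524
Node (2,2) S=100.3104: V=(p*·28.1652+(1−p*)·13.1187)/1.05=23.9580; Δ=(28.1652−13.1187)/(108.3352−93.2887)=1.0000; B=V−Δ·S=-76.3524
Node (1,0) S=79.9800: V=(p*·10.0260+(1−p*)·0.1234)/1.05=7.6624; Δ=(10.0260−0.1234)/(86.3784−74.3814)=0.8254; B=V−Δ·S=-58.3553
Node (1,1) S=92.8800: V=(p*·23.9580+(1−p*)·10.0260)/1.05=20.1634; Δ=(23.9580−10.0260)/(100.3104−86.3784)=1.0000; B=V−Δ·S=-72.7166
Node (0,0) S=86.0000: V=(p*·20.1634+(1−p*)·7.6624)/1.05=16.8221; Δ=(20.1634−7.6624)/(92.8800−79.9800)=0.9691; B=V−Δ·S=-66.5184
Each (Δ,B) replicates both successor values, so the strategy is self-financing and V0 is arbitrage-free.

(0,0): Delta=0.9691 Bond=-66.5184
(1,0): Delta=0.8254 Bond=-58.3553
(1,1): Delta=1.0000 Bond=-72.7166
(2,0): Delta=0.0145 Bond=-0.9561
(2,1): Delta=1.0000 Bond=-76.3524
(2,2): Delta=1.0000 Bond=-76.3524
V0=16.8221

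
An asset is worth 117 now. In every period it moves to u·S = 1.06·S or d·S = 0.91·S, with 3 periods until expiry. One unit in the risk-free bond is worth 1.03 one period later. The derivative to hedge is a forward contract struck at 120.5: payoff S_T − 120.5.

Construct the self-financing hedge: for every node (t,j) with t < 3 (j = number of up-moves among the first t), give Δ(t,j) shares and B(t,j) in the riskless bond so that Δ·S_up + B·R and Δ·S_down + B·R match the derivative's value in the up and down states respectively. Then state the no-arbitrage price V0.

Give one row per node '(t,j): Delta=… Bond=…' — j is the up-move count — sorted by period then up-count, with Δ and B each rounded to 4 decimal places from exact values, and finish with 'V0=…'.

Risk-neutral probability p* = (R−d)/(u−d) = (1.03−0.91)/(1.06−0.91) = 0.8000.
At expiry t=3: V(3,0)=-32.3322, V(3,1)=-17.7990, V(3,2)=-0.8703, V(3,3)=18.8489
(2,0): S=96.8877. Δ = (V_up−V_dn)/(S_up−S_dn) = (-17.7990−-32.3322)/(102.7010−88.1678) = 1.0000. V = [p*·-17.7990 + (1−p*)·-32.3322]/1.03 = -20.1026. B = V − Δ·S = -116.9903.
(2,1): S=112.8582. Δ = (V_up−V_dn)/(S_up−S_dn) = (-0.8703−-17.7990)/(119.6297−102.7010) = 1.0000. V = [p*·-0.8703 + (1−p*)·-17.7990]/1.03 = -4.1321. B = V − Δ·S = -116.9903.
(2,2): S=131.4612. Δ = (V_up−V_dn)/(S_up−S_dn) = (18.8489−-0.8703)/(139.3489−119.6297) = 1.0000. V = [p*·18.8489 + (1−p*)·-0.8703]/1.03 = 14.4709. B = V − Δ·S = -116.9903.
(1,0): S=106.4700. Δ = (V_up−V_dn)/(S_up−S_dn) = (-4.1321−-20.1026)/(112.8582−96.8877) = 1.0000. V = [p*·-4.1321 + (1−p*)·-20.1026]/1.03 = -7.1128. B = V − Δ·S = -113.5828.
(1,1): S=124.0200. Δ = (V_up−V_dn)/(S_up−S_dn) = (14.4709−-4.1321)/(131.4612−112.8582) = 1.0000. V = [p*·14.4709 + (1−p*)·-4.1321]/1.03 = 10.4372. B = V − Δ·S = -113.5828.
(0,0): S=117.0000. Δ = (V_up−V_dn)/(S_up−S_dn) = (10.4372−-7.1128)/(124.0200−106.4700) = 1.0000. V = [p*·10.4372 + (1−p*)·-7.1128]/1.03 = 6.7254. B = V − Δ·S = -110.2746.
The time-0 hedge costs 6.7254, which is the no-arbitrage price.

(0,0): Delta=1.0000 Bond=-110.2746
(1,0): Delta=1.0000 Bond=-113.5828
(1,1): Delta=1.0000 Bond=-113.5828
(2,0): Delta=1.0000 Bond=-116.9903
(2,1): Delta=1.0000 Bond=-116.9903
(2,2): Delta=1.0000 Bond=-116.9903
V0=6.7254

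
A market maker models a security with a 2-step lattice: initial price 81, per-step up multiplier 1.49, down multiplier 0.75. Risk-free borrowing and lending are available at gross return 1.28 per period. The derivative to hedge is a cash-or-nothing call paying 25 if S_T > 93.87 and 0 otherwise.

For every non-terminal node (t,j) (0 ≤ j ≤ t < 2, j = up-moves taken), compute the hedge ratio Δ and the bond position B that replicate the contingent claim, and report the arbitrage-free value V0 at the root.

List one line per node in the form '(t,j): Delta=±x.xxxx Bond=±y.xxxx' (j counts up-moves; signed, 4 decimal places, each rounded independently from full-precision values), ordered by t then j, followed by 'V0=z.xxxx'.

(0,0): Delta=0.2334 Bond=-11.0763
(1,0): Delta=0.0000 Bond=0.0000
(1,1): Delta=0.2799 Bond=-19.7952
V0=7.8272

The replicating-portfolio and risk-neutral prices coincide; use p* = (1.28−0.75)/(1.49−0.75) = 0.7162 for the latter.
Terminal values V(2,·): V(2,0)=0.0000, V(2,1)=0.0000, V(2,2)=25.0000
Node (1,0) S=60.7500: V=(p*·0.0000+(1−p*)·0.0000)/1.28=0.0000; Δ=(0.0000−0.0000)/(90.5175−45.5625)=0.0000; B=V−Δ·S=0.0000
Node (1,1) S=120.6900: V=(p*·25.0000+(1−p*)·0.0000)/1.28=13.9886; Δ=(25.0000−0.0000)/(179.8281−90.5175)=0.2799; B=V−Δ·S=-19.7952
Node (0,0) S=81.0000: V=(p*·13.9886+(1−p*)·0.0000)/1.28=7.8272; Δ=(13.9886−0.0000)/(120.6900−60.7500)=0.2334; B=V−Δ·S=-11.0763
The time-0 hedge costs 7.8272, which is the no-arbitrage price.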